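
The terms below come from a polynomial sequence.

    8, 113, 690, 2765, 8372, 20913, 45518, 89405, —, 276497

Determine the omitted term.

Using the first 8 terms:
D1: 105  577  2075  5607  12541  24605  43887
D2: 472  1498  3532  6934  12064  19282
D3: 1026  2034  3402  5130  7218
D4: 1008  1368  1728  2088
D5: 360  360  360
Constant fifth difference = 360.
Extend forward: 2088 + 360 = 2448;  7218 + 2448 = 9666;  19282 + 9666 = 28948;  43887 + 28948 = 72835;  89405 + 72835 = 162240

162240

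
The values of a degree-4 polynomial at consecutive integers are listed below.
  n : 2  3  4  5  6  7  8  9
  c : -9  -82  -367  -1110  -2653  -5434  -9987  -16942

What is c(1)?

2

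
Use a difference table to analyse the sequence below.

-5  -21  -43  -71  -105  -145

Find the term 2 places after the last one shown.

First differences: -16, -22, -28, -34, -40
Second differences: -6, -6, -6, -6
The second differences are constant (-6).
-40 − 6 = -46;  -145 − 46 = -191
-46 − 6 = -52;  -191 − 52 = -243

-243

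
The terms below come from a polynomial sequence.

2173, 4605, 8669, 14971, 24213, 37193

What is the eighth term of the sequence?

Δ: 2432, 4064, 6302, 9242, 12980
Δ²: 1632, 2238, 2940, 3738
Δ³: 606, 702, 798
Δ⁴: 96, 96
Constant fourth difference = 96, so extend:
798 + 96 = 894;  3738 + 894 = 4632;  12980 + 4632 = 17612;  37193 + 17612 = 54805
894 + 96 = 990;  4632 + 990 = 5622;  17612 + 5622 = 23234;  54805 + 23234 = 78039

78039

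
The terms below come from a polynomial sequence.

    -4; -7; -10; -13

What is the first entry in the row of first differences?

-3

First differences: -3, -3, -3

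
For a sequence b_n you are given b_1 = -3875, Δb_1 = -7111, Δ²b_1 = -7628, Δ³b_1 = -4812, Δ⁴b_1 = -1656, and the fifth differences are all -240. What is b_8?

-445260

Build the table forward from the leading diagonal:
Δ⁵: -240  -240  -240  -240  -240  -240  -240  -240
Δ⁴: -1656  -1896  -2136  -2376  -2616  -2856  -3096  -3336
Δ³: -4812  -6468  -8364  -10500  -12876  -15492  -18348  -21444
Δ²: -7628  -12440  -18908  -27272  -37772  -50648  -66140  -84488
Δ: -7111  -14739  -27179  -46087  -73359  -111131  -161779  -227919
b: -3875  -10986  -25725  -52904  -98991  -172350  -283481  -445260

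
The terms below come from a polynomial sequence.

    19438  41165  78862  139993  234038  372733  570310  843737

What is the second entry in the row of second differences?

Δ: 21727, 37697, 61131, 94045, 138695, 197577, 273427
Δ²: 15970, 23434, 32914, 44650, 58882, 75850
Δ³: 7464, 9480, 11736, 14232, 16968
Δ⁴: 2016, 2256, 2496, 2736
Δ⁵: 240, 240, 240

23434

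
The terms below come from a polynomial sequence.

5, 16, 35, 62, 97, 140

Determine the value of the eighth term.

250

First differences: 11  19  27  35  43
Second differences: 8  8  8  8
Second differences constant at 8.
43 + 8 = 51;  140 + 51 = 191
51 + 8 = 59;  191 + 59 = 250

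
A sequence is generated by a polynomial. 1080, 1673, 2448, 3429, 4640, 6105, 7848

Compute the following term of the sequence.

9893

Δ: 593 , 775 , 981 , 1211 , 1465 , 1743
Δ²: 182 , 206 , 230 , 254 , 278
Δ³: 24 , 24 , 24 , 24
Third differences constant at 24.
278 + 24 = 302;  1743 + 302 = 2045;  7848 + 2045 = 9893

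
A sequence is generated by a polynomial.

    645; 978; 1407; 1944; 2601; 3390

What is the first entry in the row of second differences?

Δ: 333, 429, 537, 657, 789
Δ²: 96, 108, 120, 132
Δ³: 12, 12, 12

96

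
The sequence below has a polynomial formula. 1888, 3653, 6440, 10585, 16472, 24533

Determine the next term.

35248

Δ: 1765, 2787, 4145, 5887, 8061
Δ²: 1022, 1358, 1742, 2174
Δ³: 336, 384, 432
Δ⁴: 48, 48
The fourth differences are constant (48).
432 + 48 = 480;  2174 + 480 = 2654;  8061 + 2654 = 10715;  24533 + 10715 = 35248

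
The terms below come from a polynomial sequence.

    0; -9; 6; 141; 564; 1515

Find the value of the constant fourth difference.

D1: -9, 15, 135, 423, 951
D2: 24, 120, 288, 528
D3: 96, 168, 240
D4: 72, 72

72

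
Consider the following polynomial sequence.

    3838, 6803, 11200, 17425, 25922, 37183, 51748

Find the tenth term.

D1: 2965 , 4397 , 6225 , 8497 , 11261 , 14565
D2: 1432 , 1828 , 2272 , 2764 , 3304
D3: 396 , 444 , 492 , 540
D4: 48 , 48 , 48
Fourth differences constant at 48.
540 + 48 = 588;  3304 + 588 = 3892;  14565 + 3892 = 18457;  51748 + 18457 = 70205
588 + 48 = 636;  3892 + 636 = 4528;  18457 + 4528 = 22985;  70205 + 22985 = 93190
636 + 48 = 684;  4528 + 684 = 5212;  22985 + 5212 = 28197;  93190 + 28197 = 121387

121387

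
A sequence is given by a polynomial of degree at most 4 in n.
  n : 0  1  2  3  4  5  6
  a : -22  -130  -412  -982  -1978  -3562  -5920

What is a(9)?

-19858

-108  -282  -570  -996  -1584  -2358
-174  -288  -426  -588  -774
-114  -138  -162  -186
-24  -24  -24
The fourth differences are constant (-24).
-186 − 24 = -210;  -774 − 210 = -984;  -2358 − 984 = -3342;  -5920 − 3342 = -9262
-210 − 24 = -234;  -984 − 234 = -1218;  -3342 − 1218 = -4560;  -9262 − 4560 = -13822
-234 − 24 = -258;  -1218 − 258 = -1476;  -4560 − 1476 = -6036;  -13822 − 6036 = -19858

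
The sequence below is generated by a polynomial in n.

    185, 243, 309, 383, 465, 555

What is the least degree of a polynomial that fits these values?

2

Δ: 58, 66, 74, 82, 90
Δ²: 8, 8, 8, 8
The second differences are constant, so the polynomial has degree 2.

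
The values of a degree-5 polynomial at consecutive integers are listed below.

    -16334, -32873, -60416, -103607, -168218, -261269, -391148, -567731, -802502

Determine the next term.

First differences: -16539 , -27543 , -43191 , -64611 , -93051 , -129879 , -176583 , -234771
Second differences: -11004 , -15648 , -21420 , -28440 , -36828 , -46704 , -58188
Third differences: -4644 , -5772 , -7020 , -8388 , -9876 , -11484
Fourth differences: -1128 , -1248 , -1368 , -1488 , -1608
Fifth differences: -120 , -120 , -120 , -120
Constant fifth difference = -120, so extend:
-1608 − 120 = -1728;  -11484 − 1728 = -13212;  -58188 − 13212 = -71400;  -234771 − 71400 = -306171;  -802502 − 306171 = -1108673

-1108673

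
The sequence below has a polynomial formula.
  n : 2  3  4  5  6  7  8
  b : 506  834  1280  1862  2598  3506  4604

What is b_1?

D1: 328, 446, 582, 736, 908, 1098
D2: 118, 136, 154, 172, 190
D3: 18, 18, 18, 18
The third differences are constant at 18.
Work back: 118 − 18 = 100;  328 − 100 = 228;  506 − 228 = 278

278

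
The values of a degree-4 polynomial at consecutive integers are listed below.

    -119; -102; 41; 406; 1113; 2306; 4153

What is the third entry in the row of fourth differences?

24

First differences: 17, 143, 365, 707, 1193, 1847
Second differences: 126, 222, 342, 486, 654
Third differences: 96, 120, 144, 168
Fourth differences: 24, 24, 24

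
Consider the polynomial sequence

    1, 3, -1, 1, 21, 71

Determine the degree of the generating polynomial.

First differences: 2, -4, 2, 20, 50
Second differences: -6, 6, 18, 30
Third differences: 12, 12, 12
The third differences are constant, so the polynomial has degree 3.

3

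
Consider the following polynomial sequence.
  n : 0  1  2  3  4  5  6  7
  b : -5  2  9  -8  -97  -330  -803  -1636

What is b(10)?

Δ: 7, 7, -17, -89, -233, -473, -833
Δ²: 0, -24, -72, -144, -240, -360
Δ³: -24, -48, -72, -96, -120
Δ⁴: -24, -24, -24, -24
Constant fourth difference = -24, so extend:
-120 − 24 = -144;  -360 − 144 = -504;  -833 − 504 = -1337;  -1636 − 1337 = -2973
-144 − 24 = -168;  -504 − 168 = -672;  -1337 − 672 = -2009;  -2973 − 2009 = -4982
-168 − 24 = -192;  -672 − 192 = -864;  -2009 − 864 = -2873;  -4982 − 2873 = -7855

-7855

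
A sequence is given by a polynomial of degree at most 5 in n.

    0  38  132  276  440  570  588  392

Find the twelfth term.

38  94  144  164  130  18  -196
56  50  20  -34  -112  -214
-6  -30  -54  -78  -102
-24  -24  -24  -24
Constant fourth difference = -24, so extend:
-102 − 24 = -126;  -214 − 126 = -340;  -196 − 340 = -536;  392 − 536 = -144
-126 − 24 = -150;  -340 − 150 = -490;  -536 − 490 = -1026;  -144 − 1026 = -1170
-150 − 24 = -174;  -490 − 174 = -664;  -1026 − 664 = -1690;  -1170 − 1690 = -2860
-174 − 24 = -198;  -664 − 198 = -862;  -1690 − 862 = -2552;  -2860 − 2552 = -5412

-5412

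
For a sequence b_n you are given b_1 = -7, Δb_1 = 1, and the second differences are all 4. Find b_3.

Build the table forward from the leading diagonal:
Second differences: 4  4  4
First differences: 1  5  9
b: -7  -6  -1

-1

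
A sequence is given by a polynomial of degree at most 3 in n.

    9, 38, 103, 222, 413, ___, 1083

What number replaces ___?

Using the first 5 terms:
Δ: 29  65  119  191
Δ²: 36  54  72
Δ³: 18  18
Constant third difference = 18.
Extend forward: 72 + 18 = 90;  191 + 90 = 281;  413 + 281 = 694

694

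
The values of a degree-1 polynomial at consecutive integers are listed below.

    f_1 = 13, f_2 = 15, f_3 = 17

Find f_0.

11

First differences: 2  2
The first differences are constant at 2.
Work back: 13 − 2 = 11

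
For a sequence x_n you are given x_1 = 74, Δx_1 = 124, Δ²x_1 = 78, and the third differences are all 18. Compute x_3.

400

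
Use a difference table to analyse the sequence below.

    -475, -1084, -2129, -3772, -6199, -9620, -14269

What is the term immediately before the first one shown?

-609, -1045, -1643, -2427, -3421, -4649
-436, -598, -784, -994, -1228
-162, -186, -210, -234
-24, -24, -24
The fourth differences are constant at -24.
Work back: -162 + 24 = -138;  -436 + 138 = -298;  -609 + 298 = -311;  -475 + 311 = -164

-164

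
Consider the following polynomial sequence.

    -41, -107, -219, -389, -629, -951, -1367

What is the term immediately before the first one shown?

D1: -66, -112, -170, -240, -322, -416
D2: -46, -58, -70, -82, -94
D3: -12, -12, -12, -12
The third differences are constant at -12.
Work back: -46 + 12 = -34;  -66 + 34 = -32;  -41 + 32 = -9

-9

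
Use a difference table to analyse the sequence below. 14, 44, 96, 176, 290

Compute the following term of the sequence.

Δ: 30  52  80  114
Δ²: 22  28  34
Δ³: 6  6
Third differences constant at 6.
34 + 6 = 40;  114 + 40 = 154;  290 + 154 = 444

444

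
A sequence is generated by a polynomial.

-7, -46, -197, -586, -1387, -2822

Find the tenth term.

Δ: -39 , -151 , -389 , -801 , -1435
Δ²: -112 , -238 , -412 , -634
Δ³: -126 , -174 , -222
Δ⁴: -48 , -48
The fourth differences are constant (-48).
-222 − 48 = -270;  -634 − 270 = -904;  -1435 − 904 = -2339;  -2822 − 2339 = -5161
-270 − 48 = -318;  -904 − 318 = -1222;  -2339 − 1222 = -3561;  -5161 − 3561 = -8722
-318 − 48 = -366;  -1222 − 366 = -1588;  -3561 − 1588 = -5149;  -8722 − 5149 = -13871
-366 − 48 = -414;  -1588 − 414 = -2002;  -5149 − 2002 = -7151;  -13871 − 7151 = -21022

-21022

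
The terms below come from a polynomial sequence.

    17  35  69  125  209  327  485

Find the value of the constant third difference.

6

D1: 18, 34, 56, 84, 118, 158
D2: 16, 22, 28, 34, 40
D3: 6, 6, 6, 6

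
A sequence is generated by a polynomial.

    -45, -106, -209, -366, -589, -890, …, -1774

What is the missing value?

-1281

Using the first 6 terms:
-61  -103  -157  -223  -301
-42  -54  -66  -78
-12  -12  -12
Constant third difference = -12.
Extend forward: -78 − 12 = -90;  -301 − 90 = -391;  -890 − 391 = -1281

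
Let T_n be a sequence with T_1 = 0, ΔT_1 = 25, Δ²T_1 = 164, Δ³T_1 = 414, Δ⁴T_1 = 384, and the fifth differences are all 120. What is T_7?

17370

Build the table forward from the leading diagonal:
D5: 120  120  120  120  120  120  120
D4: 384  504  624  744  864  984  1104
D3: 414  798  1302  1926  2670  3534  4518
D2: 164  578  1376  2678  4604  7274  10808
D1: 25  189  767  2143  4821  9425  16699
T: 0  25  214  981  3124  7945  17370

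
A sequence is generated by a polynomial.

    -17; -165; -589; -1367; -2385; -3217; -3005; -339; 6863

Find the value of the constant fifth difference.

D1: -148, -424, -778, -1018, -832, 212, 2666, 7202
D2: -276, -354, -240, 186, 1044, 2454, 4536
D3: -78, 114, 426, 858, 1410, 2082
D4: 192, 312, 432, 552, 672
D5: 120, 120, 120, 120

120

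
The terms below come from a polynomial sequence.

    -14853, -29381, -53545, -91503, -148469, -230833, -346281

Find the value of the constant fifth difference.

-120

Δ: -14528, -24164, -37958, -56966, -82364, -115448
Δ²: -9636, -13794, -19008, -25398, -33084
Δ³: -4158, -5214, -6390, -7686
Δ⁴: -1056, -1176, -1296
Δ⁵: -120, -120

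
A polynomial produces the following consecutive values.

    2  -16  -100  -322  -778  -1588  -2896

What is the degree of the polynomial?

-18, -84, -222, -456, -810, -1308
-66, -138, -234, -354, -498
-72, -96, -120, -144
-24, -24, -24
The fourth differences are constant, so the polynomial has degree 4.

4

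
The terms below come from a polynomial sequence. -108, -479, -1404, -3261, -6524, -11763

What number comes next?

-19644

Δ: -371  -925  -1857  -3263  -5239
Δ²: -554  -932  -1406  -1976
Δ³: -378  -474  -570
Δ⁴: -96  -96
The fourth differences are constant (-96).
-570 − 96 = -666;  -1976 − 666 = -2642;  -5239 − 2642 = -7881;  -11763 − 7881 = -19644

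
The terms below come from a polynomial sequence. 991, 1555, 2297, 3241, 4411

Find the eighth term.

564, 742, 944, 1170
178, 202, 226
24, 24
The third differences are constant (24).
226 + 24 = 250;  1170 + 250 = 1420;  4411 + 1420 = 5831
250 + 24 = 274;  1420 + 274 = 1694;  5831 + 1694 = 7525
274 + 24 = 298;  1694 + 298 = 1992;  7525 + 1992 = 9517

9517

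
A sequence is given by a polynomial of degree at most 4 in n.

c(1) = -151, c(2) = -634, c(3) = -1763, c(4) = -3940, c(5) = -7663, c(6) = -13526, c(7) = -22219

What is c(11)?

-102451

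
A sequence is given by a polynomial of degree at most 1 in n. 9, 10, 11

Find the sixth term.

First differences: 1, 1
Constant first difference = 1, so extend:
11 + 1 = 12
12 + 1 = 13
13 + 1 = 14

14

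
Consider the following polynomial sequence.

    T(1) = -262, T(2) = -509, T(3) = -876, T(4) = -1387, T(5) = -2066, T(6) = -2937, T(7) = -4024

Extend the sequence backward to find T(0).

-247  -367  -511  -679  -871  -1087
-120  -144  -168  -192  -216
-24  -24  -24  -24
The third differences are constant at -24.
Work back: -120 + 24 = -96;  -247 + 96 = -151;  -262 + 151 = -111

-111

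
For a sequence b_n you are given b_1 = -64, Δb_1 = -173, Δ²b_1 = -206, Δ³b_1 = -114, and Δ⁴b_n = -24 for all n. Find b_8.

Build the table forward from the leading diagonal:
Fourth differences: -24, -24, -24, -24, -24, -24, -24, -24
Third differences: -114, -138, -162, -186, -210, -234, -258, -282
Second differences: -206, -320, -458, -620, -806, -1016, -1250, -1508
First differences: -173, -379, -699, -1157, -1777, -2583, -3599, -4849
b: -64, -237, -616, -1315, -2472, -4249, -6832, -10431

-10431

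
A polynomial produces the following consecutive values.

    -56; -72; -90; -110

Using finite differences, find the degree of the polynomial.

D1: -16, -18, -20
D2: -2, -2
The second differences are constant, so the polynomial has degree 2.

2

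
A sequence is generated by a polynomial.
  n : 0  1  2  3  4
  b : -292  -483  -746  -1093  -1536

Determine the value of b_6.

Δ: -191 , -263 , -347 , -443
Δ²: -72 , -84 , -96
Δ³: -12 , -12
The third differences are constant (-12).
-96 − 12 = -108;  -443 − 108 = -551;  -1536 − 551 = -2087
-108 − 12 = -120;  -551 − 120 = -671;  -2087 − 671 = -2758

-2758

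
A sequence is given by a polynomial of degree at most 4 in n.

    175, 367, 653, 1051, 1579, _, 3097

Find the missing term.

2255

Using the first 5 terms:
Δ: 192, 286, 398, 528
Δ²: 94, 112, 130
Δ³: 18, 18
Constant third difference = 18.
Extend forward: 130 + 18 = 148;  528 + 148 = 676;  1579 + 676 = 2255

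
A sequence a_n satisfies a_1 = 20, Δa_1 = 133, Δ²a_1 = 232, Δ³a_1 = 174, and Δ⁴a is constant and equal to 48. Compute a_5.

Build the table forward from the leading diagonal:
Fourth differences: 48  48  48  48  48
Third differences: 174  222  270  318  366
Second differences: 232  406  628  898  1216
First differences: 133  365  771  1399  2297
a: 20  153  518  1289  2688

2688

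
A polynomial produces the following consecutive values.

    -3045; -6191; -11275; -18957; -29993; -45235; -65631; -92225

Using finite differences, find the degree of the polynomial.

First differences: -3146, -5084, -7682, -11036, -15242, -20396, -26594
Second differences: -1938, -2598, -3354, -4206, -5154, -6198
Third differences: -660, -756, -852, -948, -1044
Fourth differences: -96, -96, -96, -96
The fourth differences are constant, so the polynomial has degree 4.

4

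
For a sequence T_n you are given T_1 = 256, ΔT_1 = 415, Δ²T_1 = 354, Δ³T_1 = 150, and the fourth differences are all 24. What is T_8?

Build the table forward from the leading diagonal:
D4: 24, 24, 24, 24, 24, 24, 24, 24
D3: 150, 174, 198, 222, 246, 270, 294, 318
D2: 354, 504, 678, 876, 1098, 1344, 1614, 1908
D1: 415, 769, 1273, 1951, 2827, 3925, 5269, 6883
T: 256, 671, 1440, 2713, 4664, 7491, 11416, 16685

16685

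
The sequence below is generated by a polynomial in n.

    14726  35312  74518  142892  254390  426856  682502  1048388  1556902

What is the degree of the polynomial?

20586, 39206, 68374, 111498, 172466, 255646, 365886, 508514
18620, 29168, 43124, 60968, 83180, 110240, 142628
10548, 13956, 17844, 22212, 27060, 32388
3408, 3888, 4368, 4848, 5328
480, 480, 480, 480
The fifth differences are constant, so the polynomial has degree 5.

5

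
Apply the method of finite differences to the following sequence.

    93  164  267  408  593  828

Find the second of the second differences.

38

First differences: 71, 103, 141, 185, 235
Second differences: 32, 38, 44, 50
Third differences: 6, 6, 6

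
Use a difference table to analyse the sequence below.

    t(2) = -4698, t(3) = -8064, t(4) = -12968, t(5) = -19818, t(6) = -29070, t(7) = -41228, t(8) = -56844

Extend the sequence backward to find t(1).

-2510

First differences: -3366, -4904, -6850, -9252, -12158, -15616
Second differences: -1538, -1946, -2402, -2906, -3458
Third differences: -408, -456, -504, -552
Fourth differences: -48, -48, -48
The fourth differences are constant at -48.
Work back: -408 + 48 = -360;  -1538 + 360 = -1178;  -3366 + 1178 = -2188;  -4698 + 2188 = -2510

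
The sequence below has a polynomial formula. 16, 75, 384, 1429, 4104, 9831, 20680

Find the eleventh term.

Δ: 59  309  1045  2675  5727  10849
Δ²: 250  736  1630  3052  5122
Δ³: 486  894  1422  2070
Δ⁴: 408  528  648
Δ⁵: 120  120
The fifth differences are constant (120).
648 + 120 = 768;  2070 + 768 = 2838;  5122 + 2838 = 7960;  10849 + 7960 = 18809;  20680 + 18809 = 39489
768 + 120 = 888;  2838 + 888 = 3726;  7960 + 3726 = 11686;  18809 + 11686 = 30495;  39489 + 30495 = 69984
888 + 120 = 1008;  3726 + 1008 = 4734;  11686 + 4734 = 16420;  30495 + 16420 = 46915;  69984 + 46915 = 116899
1008 + 120 = 1128;  4734 + 1128 = 5862;  16420 + 5862 = 22282;  46915 + 22282 = 69197;  116899 + 69197 = 186096

186096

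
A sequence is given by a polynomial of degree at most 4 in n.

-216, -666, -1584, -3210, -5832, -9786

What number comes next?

-15456

Δ: -450, -918, -1626, -2622, -3954
Δ²: -468, -708, -996, -1332
Δ³: -240, -288, -336
Δ⁴: -48, -48
Fourth differences constant at -48.
-336 − 48 = -384;  -1332 − 384 = -1716;  -3954 − 1716 = -5670;  -9786 − 5670 = -15456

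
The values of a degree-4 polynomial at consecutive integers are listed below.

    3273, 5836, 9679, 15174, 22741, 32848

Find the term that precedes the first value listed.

1666

First differences: 2563, 3843, 5495, 7567, 10107
Second differences: 1280, 1652, 2072, 2540
Third differences: 372, 420, 468
Fourth differences: 48, 48
The fourth differences are constant at 48.
Work back: 372 − 48 = 324;  1280 − 324 = 956;  2563 − 956 = 1607;  3273 − 1607 = 1666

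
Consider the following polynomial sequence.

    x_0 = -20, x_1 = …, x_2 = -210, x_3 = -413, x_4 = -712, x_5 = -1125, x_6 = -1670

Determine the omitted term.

-85

Using the last 5 terms:
D1: -203  -299  -413  -545
D2: -96  -114  -132
D3: -18  -18
Constant third difference = -18.
Extend backward: -96 + 18 = -78;  -203 + 78 = -125;  -210 + 125 = -85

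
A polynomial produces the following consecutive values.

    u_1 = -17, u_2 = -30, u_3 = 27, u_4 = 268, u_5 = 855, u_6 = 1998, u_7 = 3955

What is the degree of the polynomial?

D1: -13, 57, 241, 587, 1143, 1957
D2: 70, 184, 346, 556, 814
D3: 114, 162, 210, 258
D4: 48, 48, 48
The fourth differences are constant, so the polynomial has degree 4.

4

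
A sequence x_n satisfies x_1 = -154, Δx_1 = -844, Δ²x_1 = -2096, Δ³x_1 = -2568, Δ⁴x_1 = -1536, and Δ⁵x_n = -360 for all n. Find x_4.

-11542

Build the table forward from the leading diagonal:
Fifth differences: -360, -360, -360, -360
Fourth differences: -1536, -1896, -2256, -2616
Third differences: -2568, -4104, -6000, -8256
Second differences: -2096, -4664, -8768, -14768
First differences: -844, -2940, -7604, -16372
x: -154, -998, -3938, -11542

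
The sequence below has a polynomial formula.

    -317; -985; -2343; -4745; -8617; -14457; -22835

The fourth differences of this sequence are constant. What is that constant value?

-72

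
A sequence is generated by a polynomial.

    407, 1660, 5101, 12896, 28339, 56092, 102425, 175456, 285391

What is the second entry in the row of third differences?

3294

D1: 1253, 3441, 7795, 15443, 27753, 46333, 73031, 109935
D2: 2188, 4354, 7648, 12310, 18580, 26698, 36904
D3: 2166, 3294, 4662, 6270, 8118, 10206
D4: 1128, 1368, 1608, 1848, 2088
D5: 240, 240, 240, 240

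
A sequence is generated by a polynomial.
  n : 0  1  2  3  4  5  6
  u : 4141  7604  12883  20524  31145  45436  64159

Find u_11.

255964

Δ: 3463, 5279, 7641, 10621, 14291, 18723
Δ²: 1816, 2362, 2980, 3670, 4432
Δ³: 546, 618, 690, 762
Δ⁴: 72, 72, 72
The fourth differences are constant (72).
762 + 72 = 834;  4432 + 834 = 5266;  18723 + 5266 = 23989;  64159 + 23989 = 88148
834 + 72 = 906;  5266 + 906 = 6172;  23989 + 6172 = 30161;  88148 + 30161 = 118309
906 + 72 = 978;  6172 + 978 = 7150;  30161 + 7150 = 37311;  118309 + 37311 = 155620
978 + 72 = 1050;  7150 + 1050 = 8200;  37311 + 8200 = 45511;  155620 + 45511 = 201131
1050 + 72 = 1122;  8200 + 1122 = 9322;  45511 + 9322 = 54833;  201131 + 54833 = 255964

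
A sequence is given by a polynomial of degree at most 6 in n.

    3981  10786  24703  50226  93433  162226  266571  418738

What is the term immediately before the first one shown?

First differences: 6805  13917  25523  43207  68793  104345  152167
Second differences: 7112  11606  17684  25586  35552  47822
Third differences: 4494  6078  7902  9966  12270
Fourth differences: 1584  1824  2064  2304
Fifth differences: 240  240  240
The fifth differences are constant at 240.
Work back: 1584 − 240 = 1344;  4494 − 1344 = 3150;  7112 − 3150 = 3962;  6805 − 3962 = 2843;  3981 − 2843 = 1138

1138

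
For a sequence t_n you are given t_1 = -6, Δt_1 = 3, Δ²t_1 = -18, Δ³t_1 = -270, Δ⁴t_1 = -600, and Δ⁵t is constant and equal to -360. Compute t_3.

Build the table forward from the leading diagonal:
Fifth differences: -360  -360  -360
Fourth differences: -600  -960  -1320
Third differences: -270  -870  -1830
Second differences: -18  -288  -1158
First differences: 3  -15  -303
t: -6  -3  -18

-18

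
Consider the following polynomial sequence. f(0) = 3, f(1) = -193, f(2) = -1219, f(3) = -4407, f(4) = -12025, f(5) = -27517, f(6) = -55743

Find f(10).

Δ: -196 , -1026 , -3188 , -7618 , -15492 , -28226
Δ²: -830 , -2162 , -4430 , -7874 , -12734
Δ³: -1332 , -2268 , -3444 , -4860
Δ⁴: -936 , -1176 , -1416
Δ⁵: -240 , -240
Constant fifth difference = -240, so extend:
-1416 − 240 = -1656;  -4860 − 1656 = -6516;  -12734 − 6516 = -19250;  -28226 − 19250 = -47476;  -55743 − 47476 = -103219
-1656 − 240 = -1896;  -6516 − 1896 = -8412;  -19250 − 8412 = -27662;  -47476 − 27662 = -75138;  -103219 − 75138 = -178357
-1896 − 240 = -2136;  -8412 − 2136 = -10548;  -27662 − 10548 = -38210;  -75138 − 38210 = -113348;  -178357 − 113348 = -291705
-2136 − 240 = -2376;  -10548 − 2376 = -12924;  -38210 − 12924 = -51134;  -113348 − 51134 = -164482;  -291705 − 164482 = -456187

-456187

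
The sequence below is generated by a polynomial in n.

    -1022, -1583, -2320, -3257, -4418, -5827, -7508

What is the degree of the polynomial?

D1: -561, -737, -937, -1161, -1409, -1681
D2: -176, -200, -224, -248, -272
D3: -24, -24, -24, -24
The third differences are constant, so the polynomial has degree 3.

3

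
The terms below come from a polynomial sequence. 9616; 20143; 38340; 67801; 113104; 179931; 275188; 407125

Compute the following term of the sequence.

Δ: 10527, 18197, 29461, 45303, 66827, 95257, 131937
Δ²: 7670, 11264, 15842, 21524, 28430, 36680
Δ³: 3594, 4578, 5682, 6906, 8250
Δ⁴: 984, 1104, 1224, 1344
Δ⁵: 120, 120, 120
The fifth differences are constant (120).
1344 + 120 = 1464;  8250 + 1464 = 9714;  36680 + 9714 = 46394;  131937 + 46394 = 178331;  407125 + 178331 = 585456

585456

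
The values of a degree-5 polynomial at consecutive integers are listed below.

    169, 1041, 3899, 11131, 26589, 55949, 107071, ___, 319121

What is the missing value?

Using the first 7 terms:
872  2858  7232  15458  29360  51122
1986  4374  8226  13902  21762
2388  3852  5676  7860
1464  1824  2184
360  360
Constant fifth difference = 360.
Extend forward: 2184 + 360 = 2544;  7860 + 2544 = 10404;  21762 + 10404 = 32166;  51122 + 32166 = 83288;  107071 + 83288 = 190359

190359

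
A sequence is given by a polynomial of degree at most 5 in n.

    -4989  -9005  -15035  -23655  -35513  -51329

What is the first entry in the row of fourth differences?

First differences: -4016, -6030, -8620, -11858, -15816
Second differences: -2014, -2590, -3238, -3958
Third differences: -576, -648, -720
Fourth differences: -72, -72

-72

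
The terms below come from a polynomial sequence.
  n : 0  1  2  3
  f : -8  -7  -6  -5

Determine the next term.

Δ: 1 , 1 , 1
First differences constant at 1.
-5 + 1 = -4

-4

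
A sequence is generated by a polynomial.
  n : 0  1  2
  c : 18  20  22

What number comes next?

24

2, 2
The first differences are constant (2).
22 + 2 = 24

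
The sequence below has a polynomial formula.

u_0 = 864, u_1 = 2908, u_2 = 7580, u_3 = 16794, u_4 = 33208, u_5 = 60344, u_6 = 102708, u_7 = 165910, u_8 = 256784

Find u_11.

Δ: 2044, 4672, 9214, 16414, 27136, 42364, 63202, 90874
Δ²: 2628, 4542, 7200, 10722, 15228, 20838, 27672
Δ³: 1914, 2658, 3522, 4506, 5610, 6834
Δ⁴: 744, 864, 984, 1104, 1224
Δ⁵: 120, 120, 120, 120
The fifth differences are constant (120).
1224 + 120 = 1344;  6834 + 1344 = 8178;  27672 + 8178 = 35850;  90874 + 35850 = 126724;  256784 + 126724 = 383508
1344 + 120 = 1464;  8178 + 1464 = 9642;  35850 + 9642 = 45492;  126724 + 45492 = 172216;  383508 + 172216 = 555724
1464 + 120 = 1584;  9642 + 1584 = 11226;  45492 + 11226 = 56718;  172216 + 56718 = 228934;  555724 + 228934 = 784658

784658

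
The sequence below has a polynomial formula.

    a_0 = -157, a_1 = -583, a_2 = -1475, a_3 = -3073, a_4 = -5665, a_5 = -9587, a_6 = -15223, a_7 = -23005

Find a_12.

-112585

-426, -892, -1598, -2592, -3922, -5636, -7782
-466, -706, -994, -1330, -1714, -2146
-240, -288, -336, -384, -432
-48, -48, -48, -48
Constant fourth difference = -48, so extend:
-432 − 48 = -480;  -2146 − 480 = -2626;  -7782 − 2626 = -10408;  -23005 − 10408 = -33413
-480 − 48 = -528;  -2626 − 528 = -3154;  -10408 − 3154 = -13562;  -33413 − 13562 = -46975
-528 − 48 = -576;  -3154 − 576 = -3730;  -13562 − 3730 = -17292;  -46975 − 17292 = -64267
-576 − 48 = -624;  -3730 − 624 = -4354;  -17292 − 4354 = -21646;  -64267 − 21646 = -85913
-624 − 48 = -672;  -4354 − 672 = -5026;  -21646 − 5026 = -26672;  -85913 − 26672 = -112585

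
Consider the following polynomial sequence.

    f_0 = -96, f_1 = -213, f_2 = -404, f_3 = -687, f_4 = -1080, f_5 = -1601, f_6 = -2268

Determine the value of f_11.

-8423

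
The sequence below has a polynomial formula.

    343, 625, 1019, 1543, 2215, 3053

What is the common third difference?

18

D1: 282, 394, 524, 672, 838
D2: 112, 130, 148, 166
D3: 18, 18, 18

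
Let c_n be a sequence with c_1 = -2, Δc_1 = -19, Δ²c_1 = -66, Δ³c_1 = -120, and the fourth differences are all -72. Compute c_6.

Build the table forward from the leading diagonal:
D4: -72, -72, -72, -72, -72, -72
D3: -120, -192, -264, -336, -408, -480
D2: -66, -186, -378, -642, -978, -1386
D1: -19, -85, -271, -649, -1291, -2269
c: -2, -21, -106, -377, -1026, -2317

-2317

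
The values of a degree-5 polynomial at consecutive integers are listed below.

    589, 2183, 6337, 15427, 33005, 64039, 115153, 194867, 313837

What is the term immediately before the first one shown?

115

D1: 1594  4154  9090  17578  31034  51114  79714  118970
D2: 2560  4936  8488  13456  20080  28600  39256
D3: 2376  3552  4968  6624  8520  10656
D4: 1176  1416  1656  1896  2136
D5: 240  240  240  240
The fifth differences are constant at 240.
Work back: 1176 − 240 = 936;  2376 − 936 = 1440;  2560 − 1440 = 1120;  1594 − 1120 = 474;  589 − 474 = 115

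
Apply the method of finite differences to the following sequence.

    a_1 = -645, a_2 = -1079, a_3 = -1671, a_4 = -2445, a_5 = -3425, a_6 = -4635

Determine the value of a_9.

-9885

Δ: -434 , -592 , -774 , -980 , -1210
Δ²: -158 , -182 , -206 , -230
Δ³: -24 , -24 , -24
The third differences are constant (-24).
-230 − 24 = -254;  -1210 − 254 = -1464;  -4635 − 1464 = -6099
-254 − 24 = -278;  -1464 − 278 = -1742;  -6099 − 1742 = -7841
-278 − 24 = -302;  -1742 − 302 = -2044;  -7841 − 2044 = -9885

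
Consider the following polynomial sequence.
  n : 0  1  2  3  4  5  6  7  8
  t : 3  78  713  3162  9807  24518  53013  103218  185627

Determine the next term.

75 , 635 , 2449 , 6645 , 14711 , 28495 , 50205 , 82409
560 , 1814 , 4196 , 8066 , 13784 , 21710 , 32204
1254 , 2382 , 3870 , 5718 , 7926 , 10494
1128 , 1488 , 1848 , 2208 , 2568
360 , 360 , 360 , 360
Constant fifth difference = 360, so extend:
2568 + 360 = 2928;  10494 + 2928 = 13422;  32204 + 13422 = 45626;  82409 + 45626 = 128035;  185627 + 128035 = 313662

313662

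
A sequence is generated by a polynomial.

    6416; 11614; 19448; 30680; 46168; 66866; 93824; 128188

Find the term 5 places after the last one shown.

457928

5198 , 7834 , 11232 , 15488 , 20698 , 26958 , 34364
2636 , 3398 , 4256 , 5210 , 6260 , 7406
762 , 858 , 954 , 1050 , 1146
96 , 96 , 96 , 96
The fourth differences are constant (96).
1146 + 96 = 1242;  7406 + 1242 = 8648;  34364 + 8648 = 43012;  128188 + 43012 = 171200
1242 + 96 = 1338;  8648 + 1338 = 9986;  43012 + 9986 = 52998;  171200 + 52998 = 224198
1338 + 96 = 1434;  9986 + 1434 = 11420;  52998 + 11420 = 64418;  224198 + 64418 = 288616
1434 + 96 = 1530;  11420 + 1530 = 12950;  64418 + 12950 = 77368;  288616 + 77368 = 365984
1530 + 96 = 1626;  12950 + 1626 = 14576;  77368 + 14576 = 91944;  365984 + 91944 = 457928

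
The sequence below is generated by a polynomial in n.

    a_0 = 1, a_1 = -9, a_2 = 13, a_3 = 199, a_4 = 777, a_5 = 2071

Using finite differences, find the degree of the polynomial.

Δ: -10, 22, 186, 578, 1294
Δ²: 32, 164, 392, 716
Δ³: 132, 228, 324
Δ⁴: 96, 96
The fourth differences are constant, so the polynomial has degree 4.

4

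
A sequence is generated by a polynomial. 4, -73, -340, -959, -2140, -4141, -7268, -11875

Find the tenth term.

First differences: -77 , -267 , -619 , -1181 , -2001 , -3127 , -4607
Second differences: -190 , -352 , -562 , -820 , -1126 , -1480
Third differences: -162 , -210 , -258 , -306 , -354
Fourth differences: -48 , -48 , -48 , -48
Fourth differences constant at -48.
-354 − 48 = -402;  -1480 − 402 = -1882;  -4607 − 1882 = -6489;  -11875 − 6489 = -18364
-402 − 48 = -450;  -1882 − 450 = -2332;  -6489 − 2332 = -8821;  -18364 − 8821 = -27185

-27185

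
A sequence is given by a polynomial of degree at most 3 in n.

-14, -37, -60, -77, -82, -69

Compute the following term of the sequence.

-23  -23  -17  -5  13
0  6  12  18
6  6  6
The third differences are constant (6).
18 + 6 = 24;  13 + 24 = 37;  -69 + 37 = -32

-32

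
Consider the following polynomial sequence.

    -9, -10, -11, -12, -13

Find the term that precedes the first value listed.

-8

Δ: -1  -1  -1  -1
The first differences are constant at -1.
Work back: -9 + 1 = -8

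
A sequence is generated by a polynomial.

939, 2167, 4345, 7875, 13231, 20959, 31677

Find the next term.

46075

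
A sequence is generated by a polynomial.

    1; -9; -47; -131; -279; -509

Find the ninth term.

Δ: -10, -38, -84, -148, -230
Δ²: -28, -46, -64, -82
Δ³: -18, -18, -18
The third differences are constant (-18).
-82 − 18 = -100;  -230 − 100 = -330;  -509 − 330 = -839
-100 − 18 = -118;  -330 − 118 = -448;  -839 − 448 = -1287
-118 − 18 = -136;  -448 − 136 = -584;  -1287 − 584 = -1871

-1871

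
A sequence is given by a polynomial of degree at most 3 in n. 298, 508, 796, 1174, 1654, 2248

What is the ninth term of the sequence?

First differences: 210, 288, 378, 480, 594
Second differences: 78, 90, 102, 114
Third differences: 12, 12, 12
Constant third difference = 12, so extend:
114 + 12 = 126;  594 + 126 = 720;  2248 + 720 = 2968
126 + 12 = 138;  720 + 138 = 858;  2968 + 858 = 3826
138 + 12 = 150;  858 + 150 = 1008;  3826 + 1008 = 4834

4834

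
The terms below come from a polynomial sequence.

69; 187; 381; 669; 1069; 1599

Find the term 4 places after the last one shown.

118 , 194 , 288 , 400 , 530
76 , 94 , 112 , 130
18 , 18 , 18
The third differences are constant (18).
130 + 18 = 148;  530 + 148 = 678;  1599 + 678 = 2277
148 + 18 = 166;  678 + 166 = 844;  2277 + 844 = 3121
166 + 18 = 184;  844 + 184 = 1028;  3121 + 1028 = 4149
184 + 18 = 202;  1028 + 202 = 1230;  4149 + 1230 = 5379

5379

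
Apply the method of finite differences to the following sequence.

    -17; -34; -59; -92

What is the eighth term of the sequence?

Δ: -17, -25, -33
Δ²: -8, -8
Constant second difference = -8, so extend:
-33 − 8 = -41;  -92 − 41 = -133
-41 − 8 = -49;  -133 − 49 = -182
-49 − 8 = -57;  -182 − 57 = -239
-57 − 8 = -65;  -239 − 65 = -304

-304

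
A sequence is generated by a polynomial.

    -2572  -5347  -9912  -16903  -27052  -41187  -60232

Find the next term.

-2775 , -4565 , -6991 , -10149 , -14135 , -19045
-1790 , -2426 , -3158 , -3986 , -4910
-636 , -732 , -828 , -924
-96 , -96 , -96
The fourth differences are constant (-96).
-924 − 96 = -1020;  -4910 − 1020 = -5930;  -19045 − 5930 = -24975;  -60232 − 24975 = -85207

-85207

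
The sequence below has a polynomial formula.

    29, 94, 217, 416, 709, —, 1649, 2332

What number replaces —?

1114

Using the first 5 terms:
First differences: 65  123  199  293
Second differences: 58  76  94
Third differences: 18  18
Constant third difference = 18.
Extend forward: 94 + 18 = 112;  293 + 112 = 405;  709 + 405 = 1114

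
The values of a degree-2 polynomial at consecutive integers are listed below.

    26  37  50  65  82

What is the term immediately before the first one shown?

D1: 11  13  15  17
D2: 2  2  2
The second differences are constant at 2.
Work back: 11 − 2 = 9;  26 − 9 = 17

17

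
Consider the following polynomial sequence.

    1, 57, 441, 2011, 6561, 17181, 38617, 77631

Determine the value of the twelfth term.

635427

56 , 384 , 1570 , 4550 , 10620 , 21436 , 39014
328 , 1186 , 2980 , 6070 , 10816 , 17578
858 , 1794 , 3090 , 4746 , 6762
936 , 1296 , 1656 , 2016
360 , 360 , 360
Fifth differences constant at 360.
2016 + 360 = 2376;  6762 + 2376 = 9138;  17578 + 9138 = 26716;  39014 + 26716 = 65730;  77631 + 65730 = 143361
2376 + 360 = 2736;  9138 + 2736 = 11874;  26716 + 11874 = 38590;  65730 + 38590 = 104320;  143361 + 104320 = 247681
2736 + 360 = 3096;  11874 + 3096 = 14970;  38590 + 14970 = 53560;  104320 + 53560 = 157880;  247681 + 157880 = 405561
3096 + 360 = 3456;  14970 + 3456 = 18426;  53560 + 18426 = 71986;  157880 + 71986 = 229866;  405561 + 229866 = 635427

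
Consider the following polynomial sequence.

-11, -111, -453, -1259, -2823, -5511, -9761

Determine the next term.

Δ: -100, -342, -806, -1564, -2688, -4250
Δ²: -242, -464, -758, -1124, -1562
Δ³: -222, -294, -366, -438
Δ⁴: -72, -72, -72
The fourth differences are constant (-72).
-438 − 72 = -510;  -1562 − 510 = -2072;  -4250 − 2072 = -6322;  -9761 − 6322 = -16083

-16083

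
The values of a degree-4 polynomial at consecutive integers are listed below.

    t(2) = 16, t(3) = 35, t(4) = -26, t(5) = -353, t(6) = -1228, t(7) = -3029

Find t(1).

First differences: 19, -61, -327, -875, -1801
Second differences: -80, -266, -548, -926
Third differences: -186, -282, -378
Fourth differences: -96, -96
The fourth differences are constant at -96.
Work back: -186 + 96 = -90;  -80 + 90 = 10;  19 − 10 = 9;  16 − 9 = 7

7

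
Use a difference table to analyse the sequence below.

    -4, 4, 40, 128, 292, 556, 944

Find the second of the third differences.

Δ: 8, 36, 88, 164, 264, 388
Δ²: 28, 52, 76, 100, 124
Δ³: 24, 24, 24, 24

24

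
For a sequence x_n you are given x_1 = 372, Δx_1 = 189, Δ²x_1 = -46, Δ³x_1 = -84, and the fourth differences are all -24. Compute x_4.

717

Build the table forward from the leading diagonal:
D4: -24, -24, -24, -24
D3: -84, -108, -132, -156
D2: -46, -130, -238, -370
D1: 189, 143, 13, -225
x: 372, 561, 704, 717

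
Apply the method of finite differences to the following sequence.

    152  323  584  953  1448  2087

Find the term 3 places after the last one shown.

5048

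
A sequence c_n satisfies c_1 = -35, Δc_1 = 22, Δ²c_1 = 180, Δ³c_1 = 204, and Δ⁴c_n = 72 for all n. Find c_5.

Build the table forward from the leading diagonal:
D4: 72, 72, 72, 72, 72
D3: 204, 276, 348, 420, 492
D2: 180, 384, 660, 1008, 1428
D1: 22, 202, 586, 1246, 2254
c: -35, -13, 189, 775, 2021

2021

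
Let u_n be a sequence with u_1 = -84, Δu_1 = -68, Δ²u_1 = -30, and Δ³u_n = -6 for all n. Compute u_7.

Build the table forward from the leading diagonal:
D3: -6, -6, -6, -6, -6, -6, -6
D2: -30, -36, -42, -48, -54, -60, -66
D1: -68, -98, -134, -176, -224, -278, -338
u: -84, -152, -250, -384, -560, -784, -1062

-1062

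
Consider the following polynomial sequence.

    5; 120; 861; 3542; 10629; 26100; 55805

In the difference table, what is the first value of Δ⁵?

360

D1: 115, 741, 2681, 7087, 15471, 29705
D2: 626, 1940, 4406, 8384, 14234
D3: 1314, 2466, 3978, 5850
D4: 1152, 1512, 1872
D5: 360, 360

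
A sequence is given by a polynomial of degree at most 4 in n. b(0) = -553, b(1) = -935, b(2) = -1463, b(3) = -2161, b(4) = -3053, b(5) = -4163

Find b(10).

D1: -382, -528, -698, -892, -1110
D2: -146, -170, -194, -218
D3: -24, -24, -24
Third differences constant at -24.
-218 − 24 = -242;  -1110 − 242 = -1352;  -4163 − 1352 = -5515
-242 − 24 = -266;  -1352 − 266 = -1618;  -5515 − 1618 = -7133
-266 − 24 = -290;  -1618 − 290 = -1908;  -7133 − 1908 = -9041
-290 − 24 = -314;  -1908 − 314 = -2222;  -9041 − 2222 = -11263
-314 − 24 = -338;  -2222 − 338 = -2560;  -11263 − 2560 = -13823

-13823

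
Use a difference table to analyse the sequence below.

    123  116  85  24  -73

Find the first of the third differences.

-6

First differences: -7, -31, -61, -97
Second differences: -24, -30, -36
Third differences: -6, -6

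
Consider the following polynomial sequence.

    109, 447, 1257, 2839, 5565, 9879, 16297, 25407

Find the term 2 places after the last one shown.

54415

338, 810, 1582, 2726, 4314, 6418, 9110
472, 772, 1144, 1588, 2104, 2692
300, 372, 444, 516, 588
72, 72, 72, 72
The fourth differences are constant (72).
588 + 72 = 660;  2692 + 660 = 3352;  9110 + 3352 = 12462;  25407 + 12462 = 37869
660 + 72 = 732;  3352 + 732 = 4084;  12462 + 4084 = 16546;  37869 + 16546 = 54415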